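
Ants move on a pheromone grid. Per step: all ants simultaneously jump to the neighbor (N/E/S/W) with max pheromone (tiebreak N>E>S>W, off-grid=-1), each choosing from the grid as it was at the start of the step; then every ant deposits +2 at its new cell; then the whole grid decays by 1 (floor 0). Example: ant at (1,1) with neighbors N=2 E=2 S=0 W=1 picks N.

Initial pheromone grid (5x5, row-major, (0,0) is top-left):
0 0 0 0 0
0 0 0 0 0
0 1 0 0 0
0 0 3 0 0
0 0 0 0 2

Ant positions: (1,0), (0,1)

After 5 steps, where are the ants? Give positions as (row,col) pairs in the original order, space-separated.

Step 1: ant0:(1,0)->N->(0,0) | ant1:(0,1)->E->(0,2)
  grid max=2 at (3,2)
Step 2: ant0:(0,0)->E->(0,1) | ant1:(0,2)->E->(0,3)
  grid max=1 at (0,1)
Step 3: ant0:(0,1)->E->(0,2) | ant1:(0,3)->E->(0,4)
  grid max=1 at (0,2)
Step 4: ant0:(0,2)->E->(0,3) | ant1:(0,4)->S->(1,4)
  grid max=1 at (0,3)
Step 5: ant0:(0,3)->E->(0,4) | ant1:(1,4)->N->(0,4)
  grid max=3 at (0,4)

(0,4) (0,4)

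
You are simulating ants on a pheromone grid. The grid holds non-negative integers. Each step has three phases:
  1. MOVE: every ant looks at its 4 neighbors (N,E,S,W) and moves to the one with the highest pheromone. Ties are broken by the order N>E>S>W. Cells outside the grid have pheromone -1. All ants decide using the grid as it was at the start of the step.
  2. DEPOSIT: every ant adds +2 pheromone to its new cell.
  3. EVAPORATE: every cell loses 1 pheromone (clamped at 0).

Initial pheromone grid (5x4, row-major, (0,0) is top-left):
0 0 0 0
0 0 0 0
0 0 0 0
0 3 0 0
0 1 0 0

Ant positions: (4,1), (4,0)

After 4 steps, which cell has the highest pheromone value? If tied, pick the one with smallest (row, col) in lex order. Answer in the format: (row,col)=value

Step 1: ant0:(4,1)->N->(3,1) | ant1:(4,0)->E->(4,1)
  grid max=4 at (3,1)
Step 2: ant0:(3,1)->S->(4,1) | ant1:(4,1)->N->(3,1)
  grid max=5 at (3,1)
Step 3: ant0:(4,1)->N->(3,1) | ant1:(3,1)->S->(4,1)
  grid max=6 at (3,1)
Step 4: ant0:(3,1)->S->(4,1) | ant1:(4,1)->N->(3,1)
  grid max=7 at (3,1)
Final grid:
  0 0 0 0
  0 0 0 0
  0 0 0 0
  0 7 0 0
  0 5 0 0
Max pheromone 7 at (3,1)

Answer: (3,1)=7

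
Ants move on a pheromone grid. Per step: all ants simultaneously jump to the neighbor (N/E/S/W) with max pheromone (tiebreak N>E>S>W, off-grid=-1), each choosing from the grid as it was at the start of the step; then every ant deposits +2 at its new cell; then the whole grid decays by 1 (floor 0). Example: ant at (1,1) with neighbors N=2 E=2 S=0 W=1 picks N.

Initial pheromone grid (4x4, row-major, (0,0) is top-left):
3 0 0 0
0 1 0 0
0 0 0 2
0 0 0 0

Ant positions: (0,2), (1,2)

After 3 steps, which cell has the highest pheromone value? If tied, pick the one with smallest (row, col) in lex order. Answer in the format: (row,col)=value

Step 1: ant0:(0,2)->E->(0,3) | ant1:(1,2)->W->(1,1)
  grid max=2 at (0,0)
Step 2: ant0:(0,3)->S->(1,3) | ant1:(1,1)->N->(0,1)
  grid max=1 at (0,0)
Step 3: ant0:(1,3)->N->(0,3) | ant1:(0,1)->S->(1,1)
  grid max=2 at (1,1)
Final grid:
  0 0 0 1
  0 2 0 0
  0 0 0 0
  0 0 0 0
Max pheromone 2 at (1,1)

Answer: (1,1)=2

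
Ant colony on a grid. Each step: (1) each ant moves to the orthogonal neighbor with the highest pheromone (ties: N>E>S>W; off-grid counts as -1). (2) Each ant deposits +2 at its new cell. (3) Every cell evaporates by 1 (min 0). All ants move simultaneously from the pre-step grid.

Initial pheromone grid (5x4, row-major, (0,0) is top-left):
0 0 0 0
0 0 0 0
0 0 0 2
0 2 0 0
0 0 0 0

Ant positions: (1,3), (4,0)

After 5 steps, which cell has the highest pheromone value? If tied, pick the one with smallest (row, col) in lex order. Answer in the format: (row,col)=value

Step 1: ant0:(1,3)->S->(2,3) | ant1:(4,0)->N->(3,0)
  grid max=3 at (2,3)
Step 2: ant0:(2,3)->N->(1,3) | ant1:(3,0)->E->(3,1)
  grid max=2 at (2,3)
Step 3: ant0:(1,3)->S->(2,3) | ant1:(3,1)->N->(2,1)
  grid max=3 at (2,3)
Step 4: ant0:(2,3)->N->(1,3) | ant1:(2,1)->S->(3,1)
  grid max=2 at (2,3)
Step 5: ant0:(1,3)->S->(2,3) | ant1:(3,1)->N->(2,1)
  grid max=3 at (2,3)
Final grid:
  0 0 0 0
  0 0 0 0
  0 1 0 3
  0 1 0 0
  0 0 0 0
Max pheromone 3 at (2,3)

Answer: (2,3)=3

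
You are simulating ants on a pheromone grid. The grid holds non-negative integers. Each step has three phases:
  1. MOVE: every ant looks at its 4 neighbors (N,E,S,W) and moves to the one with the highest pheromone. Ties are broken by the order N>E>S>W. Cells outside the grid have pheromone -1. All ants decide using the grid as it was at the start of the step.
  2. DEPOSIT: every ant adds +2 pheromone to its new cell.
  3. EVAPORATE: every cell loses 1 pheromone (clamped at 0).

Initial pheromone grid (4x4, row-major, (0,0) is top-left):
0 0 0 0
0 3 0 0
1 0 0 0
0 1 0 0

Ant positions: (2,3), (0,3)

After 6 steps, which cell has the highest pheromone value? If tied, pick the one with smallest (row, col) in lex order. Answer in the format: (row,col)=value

Step 1: ant0:(2,3)->N->(1,3) | ant1:(0,3)->S->(1,3)
  grid max=3 at (1,3)
Step 2: ant0:(1,3)->N->(0,3) | ant1:(1,3)->N->(0,3)
  grid max=3 at (0,3)
Step 3: ant0:(0,3)->S->(1,3) | ant1:(0,3)->S->(1,3)
  grid max=5 at (1,3)
Step 4: ant0:(1,3)->N->(0,3) | ant1:(1,3)->N->(0,3)
  grid max=5 at (0,3)
Step 5: ant0:(0,3)->S->(1,3) | ant1:(0,3)->S->(1,3)
  grid max=7 at (1,3)
Step 6: ant0:(1,3)->N->(0,3) | ant1:(1,3)->N->(0,3)
  grid max=7 at (0,3)
Final grid:
  0 0 0 7
  0 0 0 6
  0 0 0 0
  0 0 0 0
Max pheromone 7 at (0,3)

Answer: (0,3)=7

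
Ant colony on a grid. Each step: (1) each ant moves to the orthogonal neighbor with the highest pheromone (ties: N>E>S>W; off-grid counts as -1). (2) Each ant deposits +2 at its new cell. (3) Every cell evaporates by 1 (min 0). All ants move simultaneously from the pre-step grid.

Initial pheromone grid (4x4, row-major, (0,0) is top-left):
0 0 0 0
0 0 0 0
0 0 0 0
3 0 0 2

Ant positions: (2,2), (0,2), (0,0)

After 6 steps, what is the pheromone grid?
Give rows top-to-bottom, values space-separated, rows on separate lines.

After step 1: ants at (1,2),(0,3),(0,1)
  0 1 0 1
  0 0 1 0
  0 0 0 0
  2 0 0 1
After step 2: ants at (0,2),(1,3),(0,2)
  0 0 3 0
  0 0 0 1
  0 0 0 0
  1 0 0 0
After step 3: ants at (0,3),(0,3),(0,3)
  0 0 2 5
  0 0 0 0
  0 0 0 0
  0 0 0 0
After step 4: ants at (0,2),(0,2),(0,2)
  0 0 7 4
  0 0 0 0
  0 0 0 0
  0 0 0 0
After step 5: ants at (0,3),(0,3),(0,3)
  0 0 6 9
  0 0 0 0
  0 0 0 0
  0 0 0 0
After step 6: ants at (0,2),(0,2),(0,2)
  0 0 11 8
  0 0 0 0
  0 0 0 0
  0 0 0 0

0 0 11 8
0 0 0 0
0 0 0 0
0 0 0 0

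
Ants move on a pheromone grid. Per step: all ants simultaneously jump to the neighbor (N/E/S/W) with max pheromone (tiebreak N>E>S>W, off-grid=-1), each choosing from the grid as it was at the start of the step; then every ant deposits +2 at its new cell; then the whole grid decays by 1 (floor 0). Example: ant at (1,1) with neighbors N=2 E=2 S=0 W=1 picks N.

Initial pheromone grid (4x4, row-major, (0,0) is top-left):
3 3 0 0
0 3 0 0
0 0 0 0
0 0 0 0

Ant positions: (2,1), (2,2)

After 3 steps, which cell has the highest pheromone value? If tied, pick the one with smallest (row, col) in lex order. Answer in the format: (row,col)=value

Answer: (1,1)=6

Derivation:
Step 1: ant0:(2,1)->N->(1,1) | ant1:(2,2)->N->(1,2)
  grid max=4 at (1,1)
Step 2: ant0:(1,1)->N->(0,1) | ant1:(1,2)->W->(1,1)
  grid max=5 at (1,1)
Step 3: ant0:(0,1)->S->(1,1) | ant1:(1,1)->N->(0,1)
  grid max=6 at (1,1)
Final grid:
  0 4 0 0
  0 6 0 0
  0 0 0 0
  0 0 0 0
Max pheromone 6 at (1,1)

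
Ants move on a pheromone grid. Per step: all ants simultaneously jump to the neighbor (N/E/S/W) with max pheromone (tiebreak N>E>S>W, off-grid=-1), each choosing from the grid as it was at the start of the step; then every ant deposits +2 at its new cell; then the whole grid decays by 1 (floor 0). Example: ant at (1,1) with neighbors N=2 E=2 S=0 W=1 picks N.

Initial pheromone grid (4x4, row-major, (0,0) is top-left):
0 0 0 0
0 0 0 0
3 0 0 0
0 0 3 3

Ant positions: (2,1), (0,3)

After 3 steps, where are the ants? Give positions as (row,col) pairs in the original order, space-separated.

Step 1: ant0:(2,1)->W->(2,0) | ant1:(0,3)->S->(1,3)
  grid max=4 at (2,0)
Step 2: ant0:(2,0)->N->(1,0) | ant1:(1,3)->N->(0,3)
  grid max=3 at (2,0)
Step 3: ant0:(1,0)->S->(2,0) | ant1:(0,3)->S->(1,3)
  grid max=4 at (2,0)

(2,0) (1,3)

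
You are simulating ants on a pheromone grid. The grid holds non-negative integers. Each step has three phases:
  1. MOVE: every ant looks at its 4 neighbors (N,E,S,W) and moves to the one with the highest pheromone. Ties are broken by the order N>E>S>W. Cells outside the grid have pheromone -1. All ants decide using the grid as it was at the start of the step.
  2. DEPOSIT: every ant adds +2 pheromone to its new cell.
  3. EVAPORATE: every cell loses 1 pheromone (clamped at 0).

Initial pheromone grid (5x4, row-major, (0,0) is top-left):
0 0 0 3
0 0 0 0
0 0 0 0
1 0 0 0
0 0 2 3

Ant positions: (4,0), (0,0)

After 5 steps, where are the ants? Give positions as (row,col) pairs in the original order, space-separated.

Step 1: ant0:(4,0)->N->(3,0) | ant1:(0,0)->E->(0,1)
  grid max=2 at (0,3)
Step 2: ant0:(3,0)->N->(2,0) | ant1:(0,1)->E->(0,2)
  grid max=1 at (0,2)
Step 3: ant0:(2,0)->S->(3,0) | ant1:(0,2)->E->(0,3)
  grid max=2 at (0,3)
Step 4: ant0:(3,0)->N->(2,0) | ant1:(0,3)->S->(1,3)
  grid max=1 at (0,3)
Step 5: ant0:(2,0)->S->(3,0) | ant1:(1,3)->N->(0,3)
  grid max=2 at (0,3)

(3,0) (0,3)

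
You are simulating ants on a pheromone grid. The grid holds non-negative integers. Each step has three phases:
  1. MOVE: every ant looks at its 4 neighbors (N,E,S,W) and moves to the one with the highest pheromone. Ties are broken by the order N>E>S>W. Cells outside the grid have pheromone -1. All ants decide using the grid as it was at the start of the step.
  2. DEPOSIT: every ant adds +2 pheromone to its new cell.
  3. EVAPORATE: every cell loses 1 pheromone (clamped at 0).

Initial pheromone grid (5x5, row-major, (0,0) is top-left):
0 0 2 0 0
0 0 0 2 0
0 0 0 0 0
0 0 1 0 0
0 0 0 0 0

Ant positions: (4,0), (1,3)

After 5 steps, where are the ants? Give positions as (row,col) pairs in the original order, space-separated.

Step 1: ant0:(4,0)->N->(3,0) | ant1:(1,3)->N->(0,3)
  grid max=1 at (0,2)
Step 2: ant0:(3,0)->N->(2,0) | ant1:(0,3)->S->(1,3)
  grid max=2 at (1,3)
Step 3: ant0:(2,0)->N->(1,0) | ant1:(1,3)->N->(0,3)
  grid max=1 at (0,3)
Step 4: ant0:(1,0)->N->(0,0) | ant1:(0,3)->S->(1,3)
  grid max=2 at (1,3)
Step 5: ant0:(0,0)->E->(0,1) | ant1:(1,3)->N->(0,3)
  grid max=1 at (0,1)

(0,1) (0,3)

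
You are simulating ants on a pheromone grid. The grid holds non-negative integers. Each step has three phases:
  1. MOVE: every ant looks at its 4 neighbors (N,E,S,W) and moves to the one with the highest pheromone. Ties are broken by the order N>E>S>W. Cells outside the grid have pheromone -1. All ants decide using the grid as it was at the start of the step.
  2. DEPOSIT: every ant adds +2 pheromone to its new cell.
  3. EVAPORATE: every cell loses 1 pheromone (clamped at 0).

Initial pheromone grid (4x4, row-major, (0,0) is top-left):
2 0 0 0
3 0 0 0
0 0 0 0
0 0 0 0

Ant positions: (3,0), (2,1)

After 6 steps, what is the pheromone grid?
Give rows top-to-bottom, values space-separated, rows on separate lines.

After step 1: ants at (2,0),(1,1)
  1 0 0 0
  2 1 0 0
  1 0 0 0
  0 0 0 0
After step 2: ants at (1,0),(1,0)
  0 0 0 0
  5 0 0 0
  0 0 0 0
  0 0 0 0
After step 3: ants at (0,0),(0,0)
  3 0 0 0
  4 0 0 0
  0 0 0 0
  0 0 0 0
After step 4: ants at (1,0),(1,0)
  2 0 0 0
  7 0 0 0
  0 0 0 0
  0 0 0 0
After step 5: ants at (0,0),(0,0)
  5 0 0 0
  6 0 0 0
  0 0 0 0
  0 0 0 0
After step 6: ants at (1,0),(1,0)
  4 0 0 0
  9 0 0 0
  0 0 0 0
  0 0 0 0

4 0 0 0
9 0 0 0
0 0 0 0
0 0 0 0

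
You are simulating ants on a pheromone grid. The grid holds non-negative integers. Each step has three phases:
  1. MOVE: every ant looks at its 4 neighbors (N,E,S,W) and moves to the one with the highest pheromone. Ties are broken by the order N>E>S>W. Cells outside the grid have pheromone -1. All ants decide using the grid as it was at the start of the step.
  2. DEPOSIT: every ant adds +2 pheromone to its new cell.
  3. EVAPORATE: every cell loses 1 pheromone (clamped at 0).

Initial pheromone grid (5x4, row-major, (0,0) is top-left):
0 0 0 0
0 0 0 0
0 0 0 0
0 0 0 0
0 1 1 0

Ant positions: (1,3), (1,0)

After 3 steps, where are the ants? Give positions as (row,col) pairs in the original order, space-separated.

Step 1: ant0:(1,3)->N->(0,3) | ant1:(1,0)->N->(0,0)
  grid max=1 at (0,0)
Step 2: ant0:(0,3)->S->(1,3) | ant1:(0,0)->E->(0,1)
  grid max=1 at (0,1)
Step 3: ant0:(1,3)->N->(0,3) | ant1:(0,1)->E->(0,2)
  grid max=1 at (0,2)

(0,3) (0,2)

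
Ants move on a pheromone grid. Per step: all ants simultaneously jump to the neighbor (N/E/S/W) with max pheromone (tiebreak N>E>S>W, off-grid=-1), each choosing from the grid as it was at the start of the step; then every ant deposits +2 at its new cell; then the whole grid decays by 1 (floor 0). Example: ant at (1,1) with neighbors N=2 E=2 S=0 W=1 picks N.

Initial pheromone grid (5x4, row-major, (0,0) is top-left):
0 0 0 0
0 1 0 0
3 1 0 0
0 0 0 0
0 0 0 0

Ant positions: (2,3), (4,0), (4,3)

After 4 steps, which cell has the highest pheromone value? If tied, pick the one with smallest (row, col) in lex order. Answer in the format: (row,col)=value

Answer: (0,3)=3

Derivation:
Step 1: ant0:(2,3)->N->(1,3) | ant1:(4,0)->N->(3,0) | ant2:(4,3)->N->(3,3)
  grid max=2 at (2,0)
Step 2: ant0:(1,3)->N->(0,3) | ant1:(3,0)->N->(2,0) | ant2:(3,3)->N->(2,3)
  grid max=3 at (2,0)
Step 3: ant0:(0,3)->S->(1,3) | ant1:(2,0)->N->(1,0) | ant2:(2,3)->N->(1,3)
  grid max=3 at (1,3)
Step 4: ant0:(1,3)->N->(0,3) | ant1:(1,0)->S->(2,0) | ant2:(1,3)->N->(0,3)
  grid max=3 at (0,3)
Final grid:
  0 0 0 3
  0 0 0 2
  3 0 0 0
  0 0 0 0
  0 0 0 0
Max pheromone 3 at (0,3)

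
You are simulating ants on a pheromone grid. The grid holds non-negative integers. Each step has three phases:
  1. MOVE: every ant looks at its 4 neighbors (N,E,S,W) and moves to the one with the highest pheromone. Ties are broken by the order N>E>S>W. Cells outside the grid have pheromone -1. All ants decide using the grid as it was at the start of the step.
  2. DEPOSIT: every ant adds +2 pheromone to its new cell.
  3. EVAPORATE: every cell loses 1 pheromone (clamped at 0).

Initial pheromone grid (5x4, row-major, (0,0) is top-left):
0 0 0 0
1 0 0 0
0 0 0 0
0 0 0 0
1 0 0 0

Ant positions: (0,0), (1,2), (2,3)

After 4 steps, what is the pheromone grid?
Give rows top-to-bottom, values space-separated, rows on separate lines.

After step 1: ants at (1,0),(0,2),(1,3)
  0 0 1 0
  2 0 0 1
  0 0 0 0
  0 0 0 0
  0 0 0 0
After step 2: ants at (0,0),(0,3),(0,3)
  1 0 0 3
  1 0 0 0
  0 0 0 0
  0 0 0 0
  0 0 0 0
After step 3: ants at (1,0),(1,3),(1,3)
  0 0 0 2
  2 0 0 3
  0 0 0 0
  0 0 0 0
  0 0 0 0
After step 4: ants at (0,0),(0,3),(0,3)
  1 0 0 5
  1 0 0 2
  0 0 0 0
  0 0 0 0
  0 0 0 0

1 0 0 5
1 0 0 2
0 0 0 0
0 0 0 0
0 0 0 0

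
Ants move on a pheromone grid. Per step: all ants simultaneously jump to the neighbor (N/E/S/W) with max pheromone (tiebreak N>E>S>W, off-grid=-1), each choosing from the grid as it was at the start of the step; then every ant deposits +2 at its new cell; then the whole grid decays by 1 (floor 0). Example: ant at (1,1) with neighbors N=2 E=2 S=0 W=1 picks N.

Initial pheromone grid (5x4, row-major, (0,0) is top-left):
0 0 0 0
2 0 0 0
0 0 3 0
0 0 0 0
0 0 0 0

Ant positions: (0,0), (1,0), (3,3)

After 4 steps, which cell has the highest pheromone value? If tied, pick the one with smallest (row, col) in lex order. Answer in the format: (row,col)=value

Answer: (1,0)=6

Derivation:
Step 1: ant0:(0,0)->S->(1,0) | ant1:(1,0)->N->(0,0) | ant2:(3,3)->N->(2,3)
  grid max=3 at (1,0)
Step 2: ant0:(1,0)->N->(0,0) | ant1:(0,0)->S->(1,0) | ant2:(2,3)->W->(2,2)
  grid max=4 at (1,0)
Step 3: ant0:(0,0)->S->(1,0) | ant1:(1,0)->N->(0,0) | ant2:(2,2)->N->(1,2)
  grid max=5 at (1,0)
Step 4: ant0:(1,0)->N->(0,0) | ant1:(0,0)->S->(1,0) | ant2:(1,2)->S->(2,2)
  grid max=6 at (1,0)
Final grid:
  4 0 0 0
  6 0 0 0
  0 0 3 0
  0 0 0 0
  0 0 0 0
Max pheromone 6 at (1,0)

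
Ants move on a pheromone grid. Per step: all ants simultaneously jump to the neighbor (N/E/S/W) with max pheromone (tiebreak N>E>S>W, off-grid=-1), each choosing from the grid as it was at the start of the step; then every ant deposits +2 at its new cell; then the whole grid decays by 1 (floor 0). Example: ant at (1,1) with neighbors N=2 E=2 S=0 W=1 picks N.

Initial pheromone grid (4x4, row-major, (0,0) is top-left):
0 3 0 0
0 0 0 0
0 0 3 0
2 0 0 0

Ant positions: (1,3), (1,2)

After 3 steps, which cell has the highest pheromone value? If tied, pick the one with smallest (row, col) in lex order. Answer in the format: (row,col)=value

Step 1: ant0:(1,3)->N->(0,3) | ant1:(1,2)->S->(2,2)
  grid max=4 at (2,2)
Step 2: ant0:(0,3)->S->(1,3) | ant1:(2,2)->N->(1,2)
  grid max=3 at (2,2)
Step 3: ant0:(1,3)->W->(1,2) | ant1:(1,2)->S->(2,2)
  grid max=4 at (2,2)
Final grid:
  0 0 0 0
  0 0 2 0
  0 0 4 0
  0 0 0 0
Max pheromone 4 at (2,2)

Answer: (2,2)=4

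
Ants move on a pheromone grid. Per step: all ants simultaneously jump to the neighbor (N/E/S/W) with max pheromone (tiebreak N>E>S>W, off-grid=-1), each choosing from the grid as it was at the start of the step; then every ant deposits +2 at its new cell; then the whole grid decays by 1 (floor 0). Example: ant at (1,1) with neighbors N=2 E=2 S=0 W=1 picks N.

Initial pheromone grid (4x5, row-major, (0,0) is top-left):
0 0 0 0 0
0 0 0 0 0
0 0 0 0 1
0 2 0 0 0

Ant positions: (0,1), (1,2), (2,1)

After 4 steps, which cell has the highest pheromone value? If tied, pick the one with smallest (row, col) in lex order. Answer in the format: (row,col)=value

Answer: (0,3)=5

Derivation:
Step 1: ant0:(0,1)->E->(0,2) | ant1:(1,2)->N->(0,2) | ant2:(2,1)->S->(3,1)
  grid max=3 at (0,2)
Step 2: ant0:(0,2)->E->(0,3) | ant1:(0,2)->E->(0,3) | ant2:(3,1)->N->(2,1)
  grid max=3 at (0,3)
Step 3: ant0:(0,3)->W->(0,2) | ant1:(0,3)->W->(0,2) | ant2:(2,1)->S->(3,1)
  grid max=5 at (0,2)
Step 4: ant0:(0,2)->E->(0,3) | ant1:(0,2)->E->(0,3) | ant2:(3,1)->N->(2,1)
  grid max=5 at (0,3)
Final grid:
  0 0 4 5 0
  0 0 0 0 0
  0 1 0 0 0
  0 2 0 0 0
Max pheromone 5 at (0,3)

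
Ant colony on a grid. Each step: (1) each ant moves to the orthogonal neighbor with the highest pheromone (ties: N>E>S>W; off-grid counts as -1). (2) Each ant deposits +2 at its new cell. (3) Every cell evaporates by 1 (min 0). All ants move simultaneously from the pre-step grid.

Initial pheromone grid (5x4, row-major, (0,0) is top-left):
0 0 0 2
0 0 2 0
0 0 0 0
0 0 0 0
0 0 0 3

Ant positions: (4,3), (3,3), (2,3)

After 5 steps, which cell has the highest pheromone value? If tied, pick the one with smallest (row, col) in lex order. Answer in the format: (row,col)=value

Answer: (4,3)=8

Derivation:
Step 1: ant0:(4,3)->N->(3,3) | ant1:(3,3)->S->(4,3) | ant2:(2,3)->N->(1,3)
  grid max=4 at (4,3)
Step 2: ant0:(3,3)->S->(4,3) | ant1:(4,3)->N->(3,3) | ant2:(1,3)->N->(0,3)
  grid max=5 at (4,3)
Step 3: ant0:(4,3)->N->(3,3) | ant1:(3,3)->S->(4,3) | ant2:(0,3)->S->(1,3)
  grid max=6 at (4,3)
Step 4: ant0:(3,3)->S->(4,3) | ant1:(4,3)->N->(3,3) | ant2:(1,3)->N->(0,3)
  grid max=7 at (4,3)
Step 5: ant0:(4,3)->N->(3,3) | ant1:(3,3)->S->(4,3) | ant2:(0,3)->S->(1,3)
  grid max=8 at (4,3)
Final grid:
  0 0 0 1
  0 0 0 1
  0 0 0 0
  0 0 0 5
  0 0 0 8
Max pheromone 8 at (4,3)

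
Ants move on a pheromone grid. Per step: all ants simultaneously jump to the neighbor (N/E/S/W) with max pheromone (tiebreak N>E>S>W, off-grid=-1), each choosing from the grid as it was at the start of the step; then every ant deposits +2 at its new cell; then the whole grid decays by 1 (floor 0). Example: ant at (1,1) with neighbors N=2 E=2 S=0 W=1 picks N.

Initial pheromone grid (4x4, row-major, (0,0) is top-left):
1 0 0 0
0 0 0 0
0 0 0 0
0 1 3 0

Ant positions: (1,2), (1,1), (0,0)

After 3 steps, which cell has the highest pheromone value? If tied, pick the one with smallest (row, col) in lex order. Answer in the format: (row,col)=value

Step 1: ant0:(1,2)->N->(0,2) | ant1:(1,1)->N->(0,1) | ant2:(0,0)->E->(0,1)
  grid max=3 at (0,1)
Step 2: ant0:(0,2)->W->(0,1) | ant1:(0,1)->E->(0,2) | ant2:(0,1)->E->(0,2)
  grid max=4 at (0,1)
Step 3: ant0:(0,1)->E->(0,2) | ant1:(0,2)->W->(0,1) | ant2:(0,2)->W->(0,1)
  grid max=7 at (0,1)
Final grid:
  0 7 5 0
  0 0 0 0
  0 0 0 0
  0 0 0 0
Max pheromone 7 at (0,1)

Answer: (0,1)=7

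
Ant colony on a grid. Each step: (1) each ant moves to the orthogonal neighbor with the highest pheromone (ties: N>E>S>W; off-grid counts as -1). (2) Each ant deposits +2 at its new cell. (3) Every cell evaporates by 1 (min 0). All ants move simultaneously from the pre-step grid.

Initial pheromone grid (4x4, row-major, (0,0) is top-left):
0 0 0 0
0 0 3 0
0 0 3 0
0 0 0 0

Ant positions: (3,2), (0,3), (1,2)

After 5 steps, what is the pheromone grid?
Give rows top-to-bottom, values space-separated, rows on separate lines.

After step 1: ants at (2,2),(1,3),(2,2)
  0 0 0 0
  0 0 2 1
  0 0 6 0
  0 0 0 0
After step 2: ants at (1,2),(1,2),(1,2)
  0 0 0 0
  0 0 7 0
  0 0 5 0
  0 0 0 0
After step 3: ants at (2,2),(2,2),(2,2)
  0 0 0 0
  0 0 6 0
  0 0 10 0
  0 0 0 0
After step 4: ants at (1,2),(1,2),(1,2)
  0 0 0 0
  0 0 11 0
  0 0 9 0
  0 0 0 0
After step 5: ants at (2,2),(2,2),(2,2)
  0 0 0 0
  0 0 10 0
  0 0 14 0
  0 0 0 0

0 0 0 0
0 0 10 0
0 0 14 0
0 0 0 0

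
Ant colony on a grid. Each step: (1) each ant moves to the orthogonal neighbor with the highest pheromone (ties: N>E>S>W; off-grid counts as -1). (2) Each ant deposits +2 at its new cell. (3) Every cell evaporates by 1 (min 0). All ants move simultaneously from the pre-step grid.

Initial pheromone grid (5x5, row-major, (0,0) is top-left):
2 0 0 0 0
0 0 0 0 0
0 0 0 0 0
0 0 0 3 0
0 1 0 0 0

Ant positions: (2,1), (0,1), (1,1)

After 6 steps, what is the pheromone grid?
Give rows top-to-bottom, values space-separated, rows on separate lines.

After step 1: ants at (1,1),(0,0),(0,1)
  3 1 0 0 0
  0 1 0 0 0
  0 0 0 0 0
  0 0 0 2 0
  0 0 0 0 0
After step 2: ants at (0,1),(0,1),(0,0)
  4 4 0 0 0
  0 0 0 0 0
  0 0 0 0 0
  0 0 0 1 0
  0 0 0 0 0
After step 3: ants at (0,0),(0,0),(0,1)
  7 5 0 0 0
  0 0 0 0 0
  0 0 0 0 0
  0 0 0 0 0
  0 0 0 0 0
After step 4: ants at (0,1),(0,1),(0,0)
  8 8 0 0 0
  0 0 0 0 0
  0 0 0 0 0
  0 0 0 0 0
  0 0 0 0 0
After step 5: ants at (0,0),(0,0),(0,1)
  11 9 0 0 0
  0 0 0 0 0
  0 0 0 0 0
  0 0 0 0 0
  0 0 0 0 0
After step 6: ants at (0,1),(0,1),(0,0)
  12 12 0 0 0
  0 0 0 0 0
  0 0 0 0 0
  0 0 0 0 0
  0 0 0 0 0

12 12 0 0 0
0 0 0 0 0
0 0 0 0 0
0 0 0 0 0
0 0 0 0 0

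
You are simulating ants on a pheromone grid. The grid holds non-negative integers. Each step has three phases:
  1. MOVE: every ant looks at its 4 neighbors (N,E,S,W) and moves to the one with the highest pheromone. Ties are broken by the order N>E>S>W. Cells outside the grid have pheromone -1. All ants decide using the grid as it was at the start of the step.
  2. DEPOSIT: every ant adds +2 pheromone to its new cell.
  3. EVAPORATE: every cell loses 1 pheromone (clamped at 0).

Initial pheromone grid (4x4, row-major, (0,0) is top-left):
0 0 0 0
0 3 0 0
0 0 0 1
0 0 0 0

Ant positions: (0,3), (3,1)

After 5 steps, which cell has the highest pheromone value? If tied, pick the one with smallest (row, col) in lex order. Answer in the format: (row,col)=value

Step 1: ant0:(0,3)->S->(1,3) | ant1:(3,1)->N->(2,1)
  grid max=2 at (1,1)
Step 2: ant0:(1,3)->N->(0,3) | ant1:(2,1)->N->(1,1)
  grid max=3 at (1,1)
Step 3: ant0:(0,3)->S->(1,3) | ant1:(1,1)->N->(0,1)
  grid max=2 at (1,1)
Step 4: ant0:(1,3)->N->(0,3) | ant1:(0,1)->S->(1,1)
  grid max=3 at (1,1)
Step 5: ant0:(0,3)->S->(1,3) | ant1:(1,1)->N->(0,1)
  grid max=2 at (1,1)
Final grid:
  0 1 0 0
  0 2 0 1
  0 0 0 0
  0 0 0 0
Max pheromone 2 at (1,1)

Answer: (1,1)=2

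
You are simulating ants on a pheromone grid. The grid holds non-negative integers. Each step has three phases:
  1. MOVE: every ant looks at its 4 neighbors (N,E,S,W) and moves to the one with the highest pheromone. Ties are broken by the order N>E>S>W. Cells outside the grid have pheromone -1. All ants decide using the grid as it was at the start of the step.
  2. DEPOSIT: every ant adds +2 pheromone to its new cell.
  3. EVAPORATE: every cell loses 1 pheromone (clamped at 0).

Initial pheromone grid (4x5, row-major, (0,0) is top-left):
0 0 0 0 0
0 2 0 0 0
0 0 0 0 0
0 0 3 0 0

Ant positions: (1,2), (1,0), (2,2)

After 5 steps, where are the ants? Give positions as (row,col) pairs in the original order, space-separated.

Step 1: ant0:(1,2)->W->(1,1) | ant1:(1,0)->E->(1,1) | ant2:(2,2)->S->(3,2)
  grid max=5 at (1,1)
Step 2: ant0:(1,1)->N->(0,1) | ant1:(1,1)->N->(0,1) | ant2:(3,2)->N->(2,2)
  grid max=4 at (1,1)
Step 3: ant0:(0,1)->S->(1,1) | ant1:(0,1)->S->(1,1) | ant2:(2,2)->S->(3,2)
  grid max=7 at (1,1)
Step 4: ant0:(1,1)->N->(0,1) | ant1:(1,1)->N->(0,1) | ant2:(3,2)->N->(2,2)
  grid max=6 at (1,1)
Step 5: ant0:(0,1)->S->(1,1) | ant1:(0,1)->S->(1,1) | ant2:(2,2)->S->(3,2)
  grid max=9 at (1,1)

(1,1) (1,1) (3,2)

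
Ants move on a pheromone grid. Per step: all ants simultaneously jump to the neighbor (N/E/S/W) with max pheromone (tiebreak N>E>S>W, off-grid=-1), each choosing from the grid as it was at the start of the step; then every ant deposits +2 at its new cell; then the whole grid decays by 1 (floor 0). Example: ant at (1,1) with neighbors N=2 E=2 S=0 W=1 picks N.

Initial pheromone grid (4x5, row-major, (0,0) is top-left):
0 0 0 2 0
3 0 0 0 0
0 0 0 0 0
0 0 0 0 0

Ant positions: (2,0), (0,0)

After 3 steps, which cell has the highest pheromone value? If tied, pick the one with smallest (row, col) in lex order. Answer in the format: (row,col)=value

Answer: (1,0)=8

Derivation:
Step 1: ant0:(2,0)->N->(1,0) | ant1:(0,0)->S->(1,0)
  grid max=6 at (1,0)
Step 2: ant0:(1,0)->N->(0,0) | ant1:(1,0)->N->(0,0)
  grid max=5 at (1,0)
Step 3: ant0:(0,0)->S->(1,0) | ant1:(0,0)->S->(1,0)
  grid max=8 at (1,0)
Final grid:
  2 0 0 0 0
  8 0 0 0 0
  0 0 0 0 0
  0 0 0 0 0
Max pheromone 8 at (1,0)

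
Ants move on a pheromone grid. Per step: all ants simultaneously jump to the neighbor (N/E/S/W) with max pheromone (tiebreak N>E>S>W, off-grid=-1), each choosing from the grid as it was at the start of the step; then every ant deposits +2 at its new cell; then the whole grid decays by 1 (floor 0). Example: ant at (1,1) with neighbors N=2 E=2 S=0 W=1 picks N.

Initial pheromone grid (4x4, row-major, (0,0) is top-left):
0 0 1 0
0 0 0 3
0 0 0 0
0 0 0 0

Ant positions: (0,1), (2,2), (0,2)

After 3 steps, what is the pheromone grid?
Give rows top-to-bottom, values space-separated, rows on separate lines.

After step 1: ants at (0,2),(1,2),(0,3)
  0 0 2 1
  0 0 1 2
  0 0 0 0
  0 0 0 0
After step 2: ants at (0,3),(0,2),(1,3)
  0 0 3 2
  0 0 0 3
  0 0 0 0
  0 0 0 0
After step 3: ants at (1,3),(0,3),(0,3)
  0 0 2 5
  0 0 0 4
  0 0 0 0
  0 0 0 0

0 0 2 5
0 0 0 4
0 0 0 0
0 0 0 0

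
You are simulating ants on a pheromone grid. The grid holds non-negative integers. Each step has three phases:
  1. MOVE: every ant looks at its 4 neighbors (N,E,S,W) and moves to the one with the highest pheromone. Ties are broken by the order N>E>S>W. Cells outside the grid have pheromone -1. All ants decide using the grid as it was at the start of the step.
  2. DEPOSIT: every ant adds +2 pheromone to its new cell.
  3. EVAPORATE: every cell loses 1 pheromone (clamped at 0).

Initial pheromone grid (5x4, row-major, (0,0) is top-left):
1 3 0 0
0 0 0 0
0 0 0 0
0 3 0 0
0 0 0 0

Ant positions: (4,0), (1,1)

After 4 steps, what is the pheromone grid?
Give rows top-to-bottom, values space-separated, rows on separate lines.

After step 1: ants at (3,0),(0,1)
  0 4 0 0
  0 0 0 0
  0 0 0 0
  1 2 0 0
  0 0 0 0
After step 2: ants at (3,1),(0,2)
  0 3 1 0
  0 0 0 0
  0 0 0 0
  0 3 0 0
  0 0 0 0
After step 3: ants at (2,1),(0,1)
  0 4 0 0
  0 0 0 0
  0 1 0 0
  0 2 0 0
  0 0 0 0
After step 4: ants at (3,1),(0,2)
  0 3 1 0
  0 0 0 0
  0 0 0 0
  0 3 0 0
  0 0 0 0

0 3 1 0
0 0 0 0
0 0 0 0
0 3 0 0
0 0 0 0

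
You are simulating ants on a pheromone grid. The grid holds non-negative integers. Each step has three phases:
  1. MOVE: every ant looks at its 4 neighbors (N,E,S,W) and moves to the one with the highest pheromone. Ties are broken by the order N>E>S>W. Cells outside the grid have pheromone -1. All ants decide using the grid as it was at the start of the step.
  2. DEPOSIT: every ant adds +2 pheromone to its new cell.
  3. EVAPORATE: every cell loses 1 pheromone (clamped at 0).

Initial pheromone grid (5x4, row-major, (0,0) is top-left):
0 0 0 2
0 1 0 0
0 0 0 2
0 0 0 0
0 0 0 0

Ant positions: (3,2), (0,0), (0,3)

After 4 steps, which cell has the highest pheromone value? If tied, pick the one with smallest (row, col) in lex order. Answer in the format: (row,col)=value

Step 1: ant0:(3,2)->N->(2,2) | ant1:(0,0)->E->(0,1) | ant2:(0,3)->S->(1,3)
  grid max=1 at (0,1)
Step 2: ant0:(2,2)->E->(2,3) | ant1:(0,1)->E->(0,2) | ant2:(1,3)->N->(0,3)
  grid max=2 at (0,3)
Step 3: ant0:(2,3)->N->(1,3) | ant1:(0,2)->E->(0,3) | ant2:(0,3)->W->(0,2)
  grid max=3 at (0,3)
Step 4: ant0:(1,3)->N->(0,3) | ant1:(0,3)->W->(0,2) | ant2:(0,2)->E->(0,3)
  grid max=6 at (0,3)
Final grid:
  0 0 3 6
  0 0 0 0
  0 0 0 0
  0 0 0 0
  0 0 0 0
Max pheromone 6 at (0,3)

Answer: (0,3)=6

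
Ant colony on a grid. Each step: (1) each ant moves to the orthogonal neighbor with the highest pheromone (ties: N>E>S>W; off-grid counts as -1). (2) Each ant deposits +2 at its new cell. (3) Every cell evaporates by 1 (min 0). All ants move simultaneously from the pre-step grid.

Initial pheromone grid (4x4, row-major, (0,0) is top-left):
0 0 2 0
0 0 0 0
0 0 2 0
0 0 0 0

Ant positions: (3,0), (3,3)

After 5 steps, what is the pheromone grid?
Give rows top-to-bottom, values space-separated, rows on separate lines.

After step 1: ants at (2,0),(2,3)
  0 0 1 0
  0 0 0 0
  1 0 1 1
  0 0 0 0
After step 2: ants at (1,0),(2,2)
  0 0 0 0
  1 0 0 0
  0 0 2 0
  0 0 0 0
After step 3: ants at (0,0),(1,2)
  1 0 0 0
  0 0 1 0
  0 0 1 0
  0 0 0 0
After step 4: ants at (0,1),(2,2)
  0 1 0 0
  0 0 0 0
  0 0 2 0
  0 0 0 0
After step 5: ants at (0,2),(1,2)
  0 0 1 0
  0 0 1 0
  0 0 1 0
  0 0 0 0

0 0 1 0
0 0 1 0
0 0 1 0
0 0 0 0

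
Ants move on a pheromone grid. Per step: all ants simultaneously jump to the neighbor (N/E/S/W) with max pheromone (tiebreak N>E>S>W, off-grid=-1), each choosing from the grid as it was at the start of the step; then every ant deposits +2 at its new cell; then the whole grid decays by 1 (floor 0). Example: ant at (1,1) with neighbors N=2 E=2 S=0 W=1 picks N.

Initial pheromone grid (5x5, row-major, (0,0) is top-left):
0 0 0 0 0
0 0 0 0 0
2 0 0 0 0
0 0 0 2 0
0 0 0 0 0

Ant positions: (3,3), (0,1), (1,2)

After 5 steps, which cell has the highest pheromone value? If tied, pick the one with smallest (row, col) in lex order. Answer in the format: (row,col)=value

Step 1: ant0:(3,3)->N->(2,3) | ant1:(0,1)->E->(0,2) | ant2:(1,2)->N->(0,2)
  grid max=3 at (0,2)
Step 2: ant0:(2,3)->S->(3,3) | ant1:(0,2)->E->(0,3) | ant2:(0,2)->E->(0,3)
  grid max=3 at (0,3)
Step 3: ant0:(3,3)->N->(2,3) | ant1:(0,3)->W->(0,2) | ant2:(0,3)->W->(0,2)
  grid max=5 at (0,2)
Step 4: ant0:(2,3)->S->(3,3) | ant1:(0,2)->E->(0,3) | ant2:(0,2)->E->(0,3)
  grid max=5 at (0,3)
Step 5: ant0:(3,3)->N->(2,3) | ant1:(0,3)->W->(0,2) | ant2:(0,3)->W->(0,2)
  grid max=7 at (0,2)
Final grid:
  0 0 7 4 0
  0 0 0 0 0
  0 0 0 1 0
  0 0 0 1 0
  0 0 0 0 0
Max pheromone 7 at (0,2)

Answer: (0,2)=7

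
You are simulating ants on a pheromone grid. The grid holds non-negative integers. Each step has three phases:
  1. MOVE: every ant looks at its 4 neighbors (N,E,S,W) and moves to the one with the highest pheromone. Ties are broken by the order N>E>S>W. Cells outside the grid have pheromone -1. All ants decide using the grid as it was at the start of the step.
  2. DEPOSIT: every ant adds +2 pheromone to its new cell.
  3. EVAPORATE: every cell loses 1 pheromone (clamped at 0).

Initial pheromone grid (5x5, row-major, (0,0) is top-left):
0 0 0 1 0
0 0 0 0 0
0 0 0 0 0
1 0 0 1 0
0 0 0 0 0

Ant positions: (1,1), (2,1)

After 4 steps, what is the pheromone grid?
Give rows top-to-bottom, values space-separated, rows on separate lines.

After step 1: ants at (0,1),(1,1)
  0 1 0 0 0
  0 1 0 0 0
  0 0 0 0 0
  0 0 0 0 0
  0 0 0 0 0
After step 2: ants at (1,1),(0,1)
  0 2 0 0 0
  0 2 0 0 0
  0 0 0 0 0
  0 0 0 0 0
  0 0 0 0 0
After step 3: ants at (0,1),(1,1)
  0 3 0 0 0
  0 3 0 0 0
  0 0 0 0 0
  0 0 0 0 0
  0 0 0 0 0
After step 4: ants at (1,1),(0,1)
  0 4 0 0 0
  0 4 0 0 0
  0 0 0 0 0
  0 0 0 0 0
  0 0 0 0 0

0 4 0 0 0
0 4 0 0 0
0 0 0 0 0
0 0 0 0 0
0 0 0 0 0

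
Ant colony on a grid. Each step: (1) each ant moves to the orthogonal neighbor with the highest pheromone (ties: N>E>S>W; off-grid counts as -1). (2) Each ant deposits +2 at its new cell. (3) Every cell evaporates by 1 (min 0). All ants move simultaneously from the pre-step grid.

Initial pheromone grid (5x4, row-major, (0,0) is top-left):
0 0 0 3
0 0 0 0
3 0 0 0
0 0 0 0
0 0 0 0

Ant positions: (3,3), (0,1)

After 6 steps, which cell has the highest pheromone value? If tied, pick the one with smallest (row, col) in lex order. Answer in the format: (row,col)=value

Step 1: ant0:(3,3)->N->(2,3) | ant1:(0,1)->E->(0,2)
  grid max=2 at (0,3)
Step 2: ant0:(2,3)->N->(1,3) | ant1:(0,2)->E->(0,3)
  grid max=3 at (0,3)
Step 3: ant0:(1,3)->N->(0,3) | ant1:(0,3)->S->(1,3)
  grid max=4 at (0,3)
Step 4: ant0:(0,3)->S->(1,3) | ant1:(1,3)->N->(0,3)
  grid max=5 at (0,3)
Step 5: ant0:(1,3)->N->(0,3) | ant1:(0,3)->S->(1,3)
  grid max=6 at (0,3)
Step 6: ant0:(0,3)->S->(1,3) | ant1:(1,3)->N->(0,3)
  grid max=7 at (0,3)
Final grid:
  0 0 0 7
  0 0 0 5
  0 0 0 0
  0 0 0 0
  0 0 0 0
Max pheromone 7 at (0,3)

Answer: (0,3)=7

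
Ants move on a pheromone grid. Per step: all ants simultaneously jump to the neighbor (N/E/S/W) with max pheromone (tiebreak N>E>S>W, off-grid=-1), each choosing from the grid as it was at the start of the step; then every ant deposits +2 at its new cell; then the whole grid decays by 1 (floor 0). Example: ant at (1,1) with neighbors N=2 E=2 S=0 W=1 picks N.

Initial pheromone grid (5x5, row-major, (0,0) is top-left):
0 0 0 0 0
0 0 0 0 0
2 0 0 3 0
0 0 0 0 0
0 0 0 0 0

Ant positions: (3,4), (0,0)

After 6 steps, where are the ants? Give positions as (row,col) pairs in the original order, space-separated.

Step 1: ant0:(3,4)->N->(2,4) | ant1:(0,0)->E->(0,1)
  grid max=2 at (2,3)
Step 2: ant0:(2,4)->W->(2,3) | ant1:(0,1)->E->(0,2)
  grid max=3 at (2,3)
Step 3: ant0:(2,3)->N->(1,3) | ant1:(0,2)->E->(0,3)
  grid max=2 at (2,3)
Step 4: ant0:(1,3)->S->(2,3) | ant1:(0,3)->S->(1,3)
  grid max=3 at (2,3)
Step 5: ant0:(2,3)->N->(1,3) | ant1:(1,3)->S->(2,3)
  grid max=4 at (2,3)
Step 6: ant0:(1,3)->S->(2,3) | ant1:(2,3)->N->(1,3)
  grid max=5 at (2,3)

(2,3) (1,3)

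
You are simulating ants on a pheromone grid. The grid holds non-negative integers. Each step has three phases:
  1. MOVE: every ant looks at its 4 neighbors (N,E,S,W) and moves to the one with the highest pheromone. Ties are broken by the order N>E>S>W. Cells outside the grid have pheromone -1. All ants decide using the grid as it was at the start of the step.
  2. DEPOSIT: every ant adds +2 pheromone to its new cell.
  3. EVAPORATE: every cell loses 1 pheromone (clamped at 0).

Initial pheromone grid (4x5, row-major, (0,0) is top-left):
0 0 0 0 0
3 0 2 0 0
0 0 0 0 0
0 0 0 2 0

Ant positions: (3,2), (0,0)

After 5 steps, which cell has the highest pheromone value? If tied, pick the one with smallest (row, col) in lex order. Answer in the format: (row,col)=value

Step 1: ant0:(3,2)->E->(3,3) | ant1:(0,0)->S->(1,0)
  grid max=4 at (1,0)
Step 2: ant0:(3,3)->N->(2,3) | ant1:(1,0)->N->(0,0)
  grid max=3 at (1,0)
Step 3: ant0:(2,3)->S->(3,3) | ant1:(0,0)->S->(1,0)
  grid max=4 at (1,0)
Step 4: ant0:(3,3)->N->(2,3) | ant1:(1,0)->N->(0,0)
  grid max=3 at (1,0)
Step 5: ant0:(2,3)->S->(3,3) | ant1:(0,0)->S->(1,0)
  grid max=4 at (1,0)
Final grid:
  0 0 0 0 0
  4 0 0 0 0
  0 0 0 0 0
  0 0 0 3 0
Max pheromone 4 at (1,0)

Answer: (1,0)=4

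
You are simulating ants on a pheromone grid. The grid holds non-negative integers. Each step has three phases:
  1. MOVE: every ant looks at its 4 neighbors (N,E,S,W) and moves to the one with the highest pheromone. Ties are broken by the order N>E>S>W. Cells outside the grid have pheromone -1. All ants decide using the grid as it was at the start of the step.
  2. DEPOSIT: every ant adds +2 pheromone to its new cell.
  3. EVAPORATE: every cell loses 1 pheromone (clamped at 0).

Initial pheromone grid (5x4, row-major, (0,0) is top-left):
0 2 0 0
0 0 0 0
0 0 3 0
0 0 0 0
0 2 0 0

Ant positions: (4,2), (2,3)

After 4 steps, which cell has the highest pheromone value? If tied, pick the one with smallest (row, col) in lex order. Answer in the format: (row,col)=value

Answer: (2,2)=3

Derivation:
Step 1: ant0:(4,2)->W->(4,1) | ant1:(2,3)->W->(2,2)
  grid max=4 at (2,2)
Step 2: ant0:(4,1)->N->(3,1) | ant1:(2,2)->N->(1,2)
  grid max=3 at (2,2)
Step 3: ant0:(3,1)->S->(4,1) | ant1:(1,2)->S->(2,2)
  grid max=4 at (2,2)
Step 4: ant0:(4,1)->N->(3,1) | ant1:(2,2)->N->(1,2)
  grid max=3 at (2,2)
Final grid:
  0 0 0 0
  0 0 1 0
  0 0 3 0
  0 1 0 0
  0 2 0 0
Max pheromone 3 at (2,2)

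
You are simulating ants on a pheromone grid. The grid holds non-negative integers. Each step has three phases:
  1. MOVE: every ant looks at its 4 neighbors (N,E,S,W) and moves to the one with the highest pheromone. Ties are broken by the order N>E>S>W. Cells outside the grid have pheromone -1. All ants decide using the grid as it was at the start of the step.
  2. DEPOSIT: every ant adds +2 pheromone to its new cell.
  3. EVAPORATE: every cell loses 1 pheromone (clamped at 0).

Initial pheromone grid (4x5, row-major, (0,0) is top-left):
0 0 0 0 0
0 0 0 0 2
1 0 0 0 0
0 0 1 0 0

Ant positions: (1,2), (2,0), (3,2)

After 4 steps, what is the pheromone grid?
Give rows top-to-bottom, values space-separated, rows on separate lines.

After step 1: ants at (0,2),(1,0),(2,2)
  0 0 1 0 0
  1 0 0 0 1
  0 0 1 0 0
  0 0 0 0 0
After step 2: ants at (0,3),(0,0),(1,2)
  1 0 0 1 0
  0 0 1 0 0
  0 0 0 0 0
  0 0 0 0 0
After step 3: ants at (0,4),(0,1),(0,2)
  0 1 1 0 1
  0 0 0 0 0
  0 0 0 0 0
  0 0 0 0 0
After step 4: ants at (1,4),(0,2),(0,1)
  0 2 2 0 0
  0 0 0 0 1
  0 0 0 0 0
  0 0 0 0 0

0 2 2 0 0
0 0 0 0 1
0 0 0 0 0
0 0 0 0 0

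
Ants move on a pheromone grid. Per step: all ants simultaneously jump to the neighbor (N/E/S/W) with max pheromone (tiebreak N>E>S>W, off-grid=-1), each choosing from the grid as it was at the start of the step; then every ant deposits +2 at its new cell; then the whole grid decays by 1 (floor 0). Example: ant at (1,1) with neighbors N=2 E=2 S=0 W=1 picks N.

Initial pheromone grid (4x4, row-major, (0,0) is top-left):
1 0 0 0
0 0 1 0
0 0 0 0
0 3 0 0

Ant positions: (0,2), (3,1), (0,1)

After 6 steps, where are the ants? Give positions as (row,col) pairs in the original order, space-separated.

Step 1: ant0:(0,2)->S->(1,2) | ant1:(3,1)->N->(2,1) | ant2:(0,1)->W->(0,0)
  grid max=2 at (0,0)
Step 2: ant0:(1,2)->N->(0,2) | ant1:(2,1)->S->(3,1) | ant2:(0,0)->E->(0,1)
  grid max=3 at (3,1)
Step 3: ant0:(0,2)->S->(1,2) | ant1:(3,1)->N->(2,1) | ant2:(0,1)->E->(0,2)
  grid max=2 at (0,2)
Step 4: ant0:(1,2)->N->(0,2) | ant1:(2,1)->S->(3,1) | ant2:(0,2)->S->(1,2)
  grid max=3 at (0,2)
Step 5: ant0:(0,2)->S->(1,2) | ant1:(3,1)->N->(2,1) | ant2:(1,2)->N->(0,2)
  grid max=4 at (0,2)
Step 6: ant0:(1,2)->N->(0,2) | ant1:(2,1)->S->(3,1) | ant2:(0,2)->S->(1,2)
  grid max=5 at (0,2)

(0,2) (3,1) (1,2)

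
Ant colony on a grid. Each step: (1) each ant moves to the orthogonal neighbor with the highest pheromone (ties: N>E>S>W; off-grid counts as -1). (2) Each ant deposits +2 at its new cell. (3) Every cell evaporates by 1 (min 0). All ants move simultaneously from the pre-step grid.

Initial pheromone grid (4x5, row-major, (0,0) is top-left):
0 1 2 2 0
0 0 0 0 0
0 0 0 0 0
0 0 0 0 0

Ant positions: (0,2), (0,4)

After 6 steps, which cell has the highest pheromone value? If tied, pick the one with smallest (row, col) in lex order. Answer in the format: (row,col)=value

Step 1: ant0:(0,2)->E->(0,3) | ant1:(0,4)->W->(0,3)
  grid max=5 at (0,3)
Step 2: ant0:(0,3)->W->(0,2) | ant1:(0,3)->W->(0,2)
  grid max=4 at (0,2)
Step 3: ant0:(0,2)->E->(0,3) | ant1:(0,2)->E->(0,3)
  grid max=7 at (0,3)
Step 4: ant0:(0,3)->W->(0,2) | ant1:(0,3)->W->(0,2)
  grid max=6 at (0,2)
Step 5: ant0:(0,2)->E->(0,3) | ant1:(0,2)->E->(0,3)
  grid max=9 at (0,3)
Step 6: ant0:(0,3)->W->(0,2) | ant1:(0,3)->W->(0,2)
  grid max=8 at (0,2)
Final grid:
  0 0 8 8 0
  0 0 0 0 0
  0 0 0 0 0
  0 0 0 0 0
Max pheromone 8 at (0,2)

Answer: (0,2)=8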